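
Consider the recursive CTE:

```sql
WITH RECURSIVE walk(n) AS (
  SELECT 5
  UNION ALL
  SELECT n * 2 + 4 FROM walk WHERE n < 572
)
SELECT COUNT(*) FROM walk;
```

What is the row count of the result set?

Base: n=5.
Iteration 1: 5 < 572 holds -> n = 5 * 2 + 4 = 14.
Iteration 2: 14 < 572 holds -> n = 14 * 2 + 4 = 32.
Iteration 3: 32 < 572 holds -> n = 32 * 2 + 4 = 68.
Iteration 4: 68 < 572 holds -> n = 68 * 2 + 4 = 140.
Iteration 5: 140 < 572 holds -> n = 140 * 2 + 4 = 284.
Iteration 6: 284 < 572 holds -> n = 284 * 2 + 4 = 572.
Iteration 7: 572 < 572 fails; recursion stops.
Total rows emitted: 7.

7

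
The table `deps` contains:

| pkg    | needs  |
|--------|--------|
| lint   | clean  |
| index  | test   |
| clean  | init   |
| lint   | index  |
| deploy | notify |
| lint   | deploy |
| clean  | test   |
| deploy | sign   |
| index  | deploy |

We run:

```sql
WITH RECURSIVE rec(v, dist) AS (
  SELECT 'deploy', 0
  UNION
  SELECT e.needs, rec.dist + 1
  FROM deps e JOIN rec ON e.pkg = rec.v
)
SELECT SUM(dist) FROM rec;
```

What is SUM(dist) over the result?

Base: (deploy, dist=0).
Iteration 1: edges from {deploy} -> (notify, dist=1), (sign, dist=1).
Iteration 2: no outgoing edges from {notify,sign}; recursion stops.
SUM(dist) = 0 + 1 + 1 = 2.

2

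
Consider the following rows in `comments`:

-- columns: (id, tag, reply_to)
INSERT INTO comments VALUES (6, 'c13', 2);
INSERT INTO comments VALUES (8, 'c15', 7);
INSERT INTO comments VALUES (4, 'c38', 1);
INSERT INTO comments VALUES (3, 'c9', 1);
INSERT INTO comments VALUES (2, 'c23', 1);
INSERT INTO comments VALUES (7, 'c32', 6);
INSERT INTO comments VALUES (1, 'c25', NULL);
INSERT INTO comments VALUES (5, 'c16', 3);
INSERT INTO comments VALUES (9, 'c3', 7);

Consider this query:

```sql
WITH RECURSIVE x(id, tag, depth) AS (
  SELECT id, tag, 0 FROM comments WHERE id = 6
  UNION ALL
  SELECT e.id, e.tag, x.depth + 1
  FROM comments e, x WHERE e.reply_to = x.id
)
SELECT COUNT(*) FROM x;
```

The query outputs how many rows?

4

Base: id=6 (c13) at depth 0.
Iteration 1: rows with reply_to in {6} -> c32 (id 7, depth 1).
Iteration 2: rows with reply_to in {7} -> c15 (id 8, depth 2), c3 (id 9, depth 2).
Iteration 3: no rows with reply_to in {8,9}; recursion stops.
Total rows emitted: 4.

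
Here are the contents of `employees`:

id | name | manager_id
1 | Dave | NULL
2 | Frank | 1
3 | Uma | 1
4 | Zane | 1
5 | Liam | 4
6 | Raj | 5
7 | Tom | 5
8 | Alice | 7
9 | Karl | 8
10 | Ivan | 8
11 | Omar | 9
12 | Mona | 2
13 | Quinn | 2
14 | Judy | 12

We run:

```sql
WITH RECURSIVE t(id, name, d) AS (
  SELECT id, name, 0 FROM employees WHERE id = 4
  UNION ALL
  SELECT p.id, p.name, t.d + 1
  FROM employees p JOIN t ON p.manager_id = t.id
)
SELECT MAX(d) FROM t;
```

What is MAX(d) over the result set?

Base: id=4 (Zane) at d 0.
Iteration 1: rows with manager_id in {4} -> Liam (id 5, d 1).
Iteration 2: rows with manager_id in {5} -> Raj (id 6, d 2), Tom (id 7, d 2).
Iteration 3: rows with manager_id in {6,7} -> Alice (id 8, d 3).
Iteration 4: rows with manager_id in {8} -> Karl (id 9, d 4), Ivan (id 10, d 4).
Iteration 5: rows with manager_id in {9,10} -> Omar (id 11, d 5).
Iteration 6: no rows with manager_id in {11}; recursion stops.
d values: 0, 1, 2, 2, 3, 4, 4, 5; the maximum is 5.

5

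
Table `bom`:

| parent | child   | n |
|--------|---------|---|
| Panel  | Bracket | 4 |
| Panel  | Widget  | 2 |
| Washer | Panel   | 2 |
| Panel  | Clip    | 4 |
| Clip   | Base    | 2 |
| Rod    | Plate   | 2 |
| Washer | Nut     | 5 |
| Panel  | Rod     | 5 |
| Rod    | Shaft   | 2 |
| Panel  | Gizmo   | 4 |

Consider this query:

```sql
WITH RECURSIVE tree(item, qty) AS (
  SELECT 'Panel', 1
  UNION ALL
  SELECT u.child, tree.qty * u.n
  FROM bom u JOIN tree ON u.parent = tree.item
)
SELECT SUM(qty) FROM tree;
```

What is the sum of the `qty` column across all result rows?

Base: (Panel, qty=1).
Iteration 1: components of {Panel} -> Bracket = 1*4 = 4, Clip = 1*4 = 4, Gizmo = 1*4 = 4, Rod = 1*5 = 5, Widget = 1*2 = 2.
Iteration 2: components of {Bracket,Clip,Gizmo,Rod,Widget} -> Base = 4*2 = 8, Plate = 5*2 = 10, Shaft = 5*2 = 10.
Iteration 3: no further components; recursion stops.
SUM(qty) = 1 + 4 + 4 + 2 + 4 + 5 + 8 + 10 + 10 = 48.

48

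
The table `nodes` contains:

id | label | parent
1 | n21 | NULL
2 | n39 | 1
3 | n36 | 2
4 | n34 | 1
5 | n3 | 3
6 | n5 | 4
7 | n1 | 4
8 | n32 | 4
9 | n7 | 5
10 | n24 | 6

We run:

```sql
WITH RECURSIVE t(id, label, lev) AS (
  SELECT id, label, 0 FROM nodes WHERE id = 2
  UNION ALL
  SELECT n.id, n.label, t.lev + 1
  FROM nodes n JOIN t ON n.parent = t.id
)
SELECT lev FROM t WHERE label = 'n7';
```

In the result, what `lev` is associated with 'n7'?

Base: id=2 (n39) at lev 0.
Iteration 1: rows with parent in {2} -> n36 (id 3, lev 1).
Iteration 2: rows with parent in {3} -> n3 (id 5, lev 2).
Iteration 3: rows with parent in {5} -> n7 (id 9, lev 3).
Iteration 4: no rows with parent in {9}; recursion stops.

3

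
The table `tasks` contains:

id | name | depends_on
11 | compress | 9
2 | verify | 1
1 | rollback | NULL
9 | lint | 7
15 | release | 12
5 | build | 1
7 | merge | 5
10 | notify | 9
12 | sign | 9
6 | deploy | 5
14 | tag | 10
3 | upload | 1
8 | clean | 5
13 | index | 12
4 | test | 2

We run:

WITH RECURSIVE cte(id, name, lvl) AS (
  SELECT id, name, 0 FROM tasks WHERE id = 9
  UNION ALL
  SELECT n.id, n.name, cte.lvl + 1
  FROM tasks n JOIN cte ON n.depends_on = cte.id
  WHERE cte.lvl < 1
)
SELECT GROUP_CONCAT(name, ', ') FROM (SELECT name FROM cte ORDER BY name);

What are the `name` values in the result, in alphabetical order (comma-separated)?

Base: id=9 (lint) at lvl 0.
Iteration 1: rows with depends_on in {9} -> notify (id 10, lvl 1), compress (id 11, lvl 1), sign (id 12, lvl 1).
Iteration 2: lvl < 1 fails for all current rows; recursion stops.

compress, lint, notify, sign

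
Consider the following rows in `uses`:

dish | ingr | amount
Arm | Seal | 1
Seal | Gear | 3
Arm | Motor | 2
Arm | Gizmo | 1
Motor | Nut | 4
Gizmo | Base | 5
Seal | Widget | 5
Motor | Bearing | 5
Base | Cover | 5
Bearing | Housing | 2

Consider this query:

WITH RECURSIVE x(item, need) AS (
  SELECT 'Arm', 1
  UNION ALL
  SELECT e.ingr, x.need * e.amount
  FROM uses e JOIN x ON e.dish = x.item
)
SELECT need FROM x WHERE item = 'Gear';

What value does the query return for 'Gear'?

3

Base: (Arm, need=1).
Iteration 1: components of {Arm} -> Gizmo = 1*1 = 1, Motor = 1*2 = 2, Seal = 1*1 = 1.
Iteration 2: components of {Gizmo,Motor,Seal} -> Base = 1*5 = 5, Bearing = 2*5 = 10, Gear = 1*3 = 3, Nut = 2*4 = 8, Widget = 1*5 = 5.
Iteration 3: components of {Base,Bearing,Gear,Nut,Widget} -> Cover = 5*5 = 25, Housing = 10*2 = 20.
Iteration 4: no further components; recursion stops.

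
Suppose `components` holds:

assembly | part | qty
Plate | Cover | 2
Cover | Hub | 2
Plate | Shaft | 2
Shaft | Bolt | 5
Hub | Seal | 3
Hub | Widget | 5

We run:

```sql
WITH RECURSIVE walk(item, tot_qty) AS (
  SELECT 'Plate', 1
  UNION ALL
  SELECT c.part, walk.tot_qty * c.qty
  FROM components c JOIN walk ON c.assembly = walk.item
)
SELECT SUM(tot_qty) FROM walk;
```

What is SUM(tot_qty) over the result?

Base: (Plate, tot_qty=1).
Iteration 1: components of {Plate} -> Cover = 1*2 = 2, Shaft = 1*2 = 2.
Iteration 2: components of {Cover,Shaft} -> Bolt = 2*5 = 10, Hub = 2*2 = 4.
Iteration 3: components of {Bolt,Hub} -> Seal = 4*3 = 12, Widget = 4*5 = 20.
Iteration 4: no further components; recursion stops.
SUM(tot_qty) = 1 + 2 + 2 + 4 + 10 + 12 + 20 = 51.

51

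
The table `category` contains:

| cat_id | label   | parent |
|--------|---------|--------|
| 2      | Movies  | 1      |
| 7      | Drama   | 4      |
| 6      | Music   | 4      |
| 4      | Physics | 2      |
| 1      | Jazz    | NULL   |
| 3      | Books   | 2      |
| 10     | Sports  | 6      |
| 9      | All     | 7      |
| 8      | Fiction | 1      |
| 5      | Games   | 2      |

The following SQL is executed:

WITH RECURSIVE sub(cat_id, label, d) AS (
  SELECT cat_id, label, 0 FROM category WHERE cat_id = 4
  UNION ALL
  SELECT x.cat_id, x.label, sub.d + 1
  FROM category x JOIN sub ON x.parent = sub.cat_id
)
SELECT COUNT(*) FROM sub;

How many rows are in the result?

5

Base: cat_id=4 (Physics) at d 0.
Iteration 1: rows with parent in {4} -> Music (id 6, d 1), Drama (id 7, d 1).
Iteration 2: rows with parent in {6,7} -> All (id 9, d 2), Sports (id 10, d 2).
Iteration 3: no rows with parent in {9,10}; recursion stops.
Total rows emitted: 5.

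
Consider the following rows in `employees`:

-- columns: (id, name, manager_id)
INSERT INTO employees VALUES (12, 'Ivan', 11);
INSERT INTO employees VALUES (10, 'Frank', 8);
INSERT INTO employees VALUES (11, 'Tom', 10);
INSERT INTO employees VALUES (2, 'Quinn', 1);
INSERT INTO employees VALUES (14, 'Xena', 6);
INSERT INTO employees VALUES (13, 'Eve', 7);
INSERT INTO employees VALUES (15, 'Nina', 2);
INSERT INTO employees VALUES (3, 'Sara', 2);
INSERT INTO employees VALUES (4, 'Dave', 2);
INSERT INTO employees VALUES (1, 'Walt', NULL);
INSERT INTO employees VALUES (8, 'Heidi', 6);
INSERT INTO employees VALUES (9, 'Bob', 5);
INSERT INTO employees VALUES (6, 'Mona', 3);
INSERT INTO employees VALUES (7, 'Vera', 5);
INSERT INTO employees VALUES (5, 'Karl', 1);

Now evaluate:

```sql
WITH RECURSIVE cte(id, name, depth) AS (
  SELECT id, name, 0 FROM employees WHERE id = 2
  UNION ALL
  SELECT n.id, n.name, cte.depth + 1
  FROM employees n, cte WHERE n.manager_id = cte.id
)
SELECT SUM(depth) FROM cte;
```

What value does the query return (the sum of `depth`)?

26

Base: id=2 (Quinn) at depth 0.
Iteration 1: rows with manager_id in {2} -> Sara (id 3, depth 1), Dave (id 4, depth 1), Nina (id 15, depth 1).
Iteration 2: rows with manager_id in {3,4,15} -> Mona (id 6, depth 2).
Iteration 3: rows with manager_id in {6} -> Heidi (id 8, depth 3), Xena (id 14, depth 3).
Iteration 4: rows with manager_id in {8,14} -> Frank (id 10, depth 4).
Iteration 5: rows with manager_id in {10} -> Tom (id 11, depth 5).
Iteration 6: rows with manager_id in {11} -> Ivan (id 12, depth 6).
Iteration 7: no rows with manager_id in {12}; recursion stops.
SUM(depth) = 0 + 1 + 1 + 1 + 2 + 3 + 3 + 4 + 5 + 6 = 26.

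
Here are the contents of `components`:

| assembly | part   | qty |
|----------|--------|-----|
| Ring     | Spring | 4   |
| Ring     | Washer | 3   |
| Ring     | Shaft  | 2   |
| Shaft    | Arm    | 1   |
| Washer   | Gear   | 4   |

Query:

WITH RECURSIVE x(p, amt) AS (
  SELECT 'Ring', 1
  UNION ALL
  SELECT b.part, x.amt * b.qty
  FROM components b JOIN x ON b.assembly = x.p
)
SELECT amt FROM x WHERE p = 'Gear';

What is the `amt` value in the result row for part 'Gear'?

12

Base: (Ring, amt=1).
Iteration 1: components of {Ring} -> Shaft = 1*2 = 2, Spring = 1*4 = 4, Washer = 1*3 = 3.
Iteration 2: components of {Shaft,Spring,Washer} -> Arm = 2*1 = 2, Gear = 3*4 = 12.
Iteration 3: no further components; recursion stops.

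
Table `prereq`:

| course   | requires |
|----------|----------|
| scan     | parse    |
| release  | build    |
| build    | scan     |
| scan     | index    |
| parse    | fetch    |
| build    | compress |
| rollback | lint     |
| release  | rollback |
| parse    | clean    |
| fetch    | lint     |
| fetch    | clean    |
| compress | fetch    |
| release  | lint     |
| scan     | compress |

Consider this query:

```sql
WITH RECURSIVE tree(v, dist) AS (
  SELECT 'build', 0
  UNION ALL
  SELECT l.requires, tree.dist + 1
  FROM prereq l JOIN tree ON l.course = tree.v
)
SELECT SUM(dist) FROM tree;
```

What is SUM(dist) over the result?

Base: (build, dist=0).
Iteration 1: edges from {build} -> (compress, dist=1), (scan, dist=1).
Iteration 2: edges from {compress,scan} -> (compress, dist=2), (fetch, dist=2), (index, dist=2), (parse, dist=2).
Iteration 3: edges from {compress,fetch,index,parse} -> (clean, dist=3) x2, (fetch, dist=3) x2, (lint, dist=3). [UNION ALL keeps all 5 new rows, including repeats]
Iteration 4: edges from {clean,fetch,lint} -> (clean, dist=4) x2, (lint, dist=4) x2. [UNION ALL keeps all 4 new rows, including repeats]
Iteration 5: no outgoing edges from {clean,lint}; recursion stops.
SUM(dist) = 0 + 1 + 1 + 2 + 2 + 2 + 2 + 3 + 3 + 3 + 3 + 3 + 4 + 4 + 4 + 4 = 41.

41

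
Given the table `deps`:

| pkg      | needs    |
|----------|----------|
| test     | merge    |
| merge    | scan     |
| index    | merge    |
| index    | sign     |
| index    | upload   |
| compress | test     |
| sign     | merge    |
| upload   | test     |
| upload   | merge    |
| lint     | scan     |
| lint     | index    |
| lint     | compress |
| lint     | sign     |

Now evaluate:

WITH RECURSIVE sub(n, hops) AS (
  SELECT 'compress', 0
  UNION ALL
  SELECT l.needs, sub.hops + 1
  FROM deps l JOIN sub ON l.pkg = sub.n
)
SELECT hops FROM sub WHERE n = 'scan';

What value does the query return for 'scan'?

Base: (compress, hops=0).
Iteration 1: edges from {compress} -> (test, hops=1).
Iteration 2: edges from {test} -> (merge, hops=2).
Iteration 3: edges from {merge} -> (scan, hops=3).
Iteration 4: no outgoing edges from {scan}; recursion stops.

3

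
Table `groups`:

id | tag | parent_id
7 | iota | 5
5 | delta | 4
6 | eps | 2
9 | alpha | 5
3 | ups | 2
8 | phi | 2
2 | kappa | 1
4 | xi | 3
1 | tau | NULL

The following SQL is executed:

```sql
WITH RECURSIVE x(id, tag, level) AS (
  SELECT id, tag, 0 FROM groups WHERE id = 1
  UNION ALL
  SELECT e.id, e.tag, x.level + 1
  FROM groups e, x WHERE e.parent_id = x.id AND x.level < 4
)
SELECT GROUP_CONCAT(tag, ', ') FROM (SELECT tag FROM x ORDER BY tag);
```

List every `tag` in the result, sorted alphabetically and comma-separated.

Base: id=1 (tau) at level 0.
Iteration 1: rows with parent_id in {1} -> kappa (id 2, level 1).
Iteration 2: rows with parent_id in {2} -> ups (id 3, level 2), eps (id 6, level 2), phi (id 8, level 2).
Iteration 3: rows with parent_id in {3,6,8} -> xi (id 4, level 3).
Iteration 4: rows with parent_id in {4} -> delta (id 5, level 4).
Iteration 5: level < 4 fails for all current rows; recursion stops.

delta, eps, kappa, phi, tau, ups, xi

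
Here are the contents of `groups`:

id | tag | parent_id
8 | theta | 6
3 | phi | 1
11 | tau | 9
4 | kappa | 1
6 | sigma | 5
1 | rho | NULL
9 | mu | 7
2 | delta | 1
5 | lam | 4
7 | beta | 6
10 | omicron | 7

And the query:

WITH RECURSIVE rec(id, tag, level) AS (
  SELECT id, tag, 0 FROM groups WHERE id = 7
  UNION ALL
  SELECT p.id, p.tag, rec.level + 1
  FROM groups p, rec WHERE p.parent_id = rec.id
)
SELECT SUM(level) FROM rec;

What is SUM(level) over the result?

Base: id=7 (beta) at level 0.
Iteration 1: rows with parent_id in {7} -> mu (id 9, level 1), omicron (id 10, level 1).
Iteration 2: rows with parent_id in {9,10} -> tau (id 11, level 2).
Iteration 3: no rows with parent_id in {11}; recursion stops.
SUM(level) = 0 + 1 + 1 + 2 = 4.

4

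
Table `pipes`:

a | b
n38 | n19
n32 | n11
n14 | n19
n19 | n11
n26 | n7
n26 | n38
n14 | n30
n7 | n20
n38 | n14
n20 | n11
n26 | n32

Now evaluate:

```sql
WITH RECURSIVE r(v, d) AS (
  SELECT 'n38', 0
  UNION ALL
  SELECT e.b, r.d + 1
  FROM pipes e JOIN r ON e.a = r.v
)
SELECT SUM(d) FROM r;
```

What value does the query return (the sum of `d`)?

Base: (n38, d=0).
Iteration 1: edges from {n38} -> (n14, d=1), (n19, d=1).
Iteration 2: edges from {n14,n19} -> (n11, d=2), (n19, d=2), (n30, d=2).
Iteration 3: edges from {n11,n19,n30} -> (n11, d=3).
Iteration 4: no outgoing edges from {n11}; recursion stops.
SUM(d) = 0 + 1 + 1 + 2 + 2 + 2 + 3 = 11.

11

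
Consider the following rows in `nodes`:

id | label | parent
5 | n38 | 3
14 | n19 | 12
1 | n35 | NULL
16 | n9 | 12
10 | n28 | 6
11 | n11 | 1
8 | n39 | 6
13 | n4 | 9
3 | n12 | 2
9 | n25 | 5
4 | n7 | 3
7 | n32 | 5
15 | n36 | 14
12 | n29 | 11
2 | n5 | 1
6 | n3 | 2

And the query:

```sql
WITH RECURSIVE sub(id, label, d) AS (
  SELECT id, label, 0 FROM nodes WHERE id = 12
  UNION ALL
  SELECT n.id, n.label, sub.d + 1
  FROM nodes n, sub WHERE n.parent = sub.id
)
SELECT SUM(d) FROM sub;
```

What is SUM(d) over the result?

4

Base: id=12 (n29) at d 0.
Iteration 1: rows with parent in {12} -> n19 (id 14, d 1), n9 (id 16, d 1).
Iteration 2: rows with parent in {14,16} -> n36 (id 15, d 2).
Iteration 3: no rows with parent in {15}; recursion stops.
SUM(d) = 0 + 1 + 1 + 2 = 4.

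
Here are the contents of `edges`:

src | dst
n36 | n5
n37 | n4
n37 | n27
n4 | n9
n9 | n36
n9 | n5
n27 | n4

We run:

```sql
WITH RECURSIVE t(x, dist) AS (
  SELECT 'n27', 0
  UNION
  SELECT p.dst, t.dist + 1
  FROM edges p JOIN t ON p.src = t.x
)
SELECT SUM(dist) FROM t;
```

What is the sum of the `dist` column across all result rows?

13

Base: (n27, dist=0).
Iteration 1: edges from {n27} -> (n4, dist=1).
Iteration 2: edges from {n4} -> (n9, dist=2).
Iteration 3: edges from {n9} -> (n36, dist=3), (n5, dist=3).
Iteration 4: edges from {n36,n5} -> (n5, dist=4).
Iteration 5: no outgoing edges from {n5}; recursion stops.
SUM(dist) = 0 + 1 + 2 + 3 + 3 + 4 = 13.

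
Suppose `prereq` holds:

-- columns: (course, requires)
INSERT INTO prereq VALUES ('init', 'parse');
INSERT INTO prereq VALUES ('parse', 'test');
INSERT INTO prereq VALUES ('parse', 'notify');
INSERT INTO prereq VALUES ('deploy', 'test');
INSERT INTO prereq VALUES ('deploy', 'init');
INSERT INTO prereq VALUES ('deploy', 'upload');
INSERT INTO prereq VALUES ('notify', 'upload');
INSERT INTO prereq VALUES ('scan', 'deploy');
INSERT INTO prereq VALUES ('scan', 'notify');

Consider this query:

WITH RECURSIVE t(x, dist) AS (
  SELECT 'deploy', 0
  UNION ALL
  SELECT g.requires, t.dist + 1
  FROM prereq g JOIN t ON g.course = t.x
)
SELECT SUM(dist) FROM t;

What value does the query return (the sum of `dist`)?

15

Base: (deploy, dist=0).
Iteration 1: edges from {deploy} -> (init, dist=1), (test, dist=1), (upload, dist=1).
Iteration 2: edges from {init,test,upload} -> (parse, dist=2).
Iteration 3: edges from {parse} -> (notify, dist=3), (test, dist=3).
Iteration 4: edges from {notify,test} -> (upload, dist=4).
Iteration 5: no outgoing edges from {upload}; recursion stops.
SUM(dist) = 0 + 1 + 1 + 1 + 2 + 3 + 3 + 4 = 15.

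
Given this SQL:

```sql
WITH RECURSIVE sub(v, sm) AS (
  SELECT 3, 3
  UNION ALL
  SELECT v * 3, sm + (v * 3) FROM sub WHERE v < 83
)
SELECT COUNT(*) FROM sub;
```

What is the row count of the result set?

Base: v=3, sm=3.
Iteration 1: 3 < 83 holds -> v = 3 * 3 = 9, sm = 3 + 9 = 12.
Iteration 2: 9 < 83 holds -> v = 9 * 3 = 27, sm = 12 + 27 = 39.
Iteration 3: 27 < 83 holds -> v = 27 * 3 = 81, sm = 39 + 81 = 120.
Iteration 4: 81 < 83 holds -> v = 81 * 3 = 243, sm = 120 + 243 = 363.
Iteration 5: 243 < 83 fails; recursion stops.
Total rows emitted: 5.

5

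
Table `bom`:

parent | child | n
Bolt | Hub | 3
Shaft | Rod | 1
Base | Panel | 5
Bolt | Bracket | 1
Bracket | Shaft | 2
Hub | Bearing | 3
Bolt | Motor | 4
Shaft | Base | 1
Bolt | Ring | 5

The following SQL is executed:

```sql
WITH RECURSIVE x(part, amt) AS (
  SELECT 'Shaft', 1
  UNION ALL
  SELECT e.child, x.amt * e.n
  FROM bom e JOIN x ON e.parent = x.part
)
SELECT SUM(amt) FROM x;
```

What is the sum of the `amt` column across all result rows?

8

Base: (Shaft, amt=1).
Iteration 1: components of {Shaft} -> Base = 1*1 = 1, Rod = 1*1 = 1.
Iteration 2: components of {Base,Rod} -> Panel = 1*5 = 5.
Iteration 3: no further components; recursion stops.
SUM(amt) = 1 + 1 + 1 + 5 = 8.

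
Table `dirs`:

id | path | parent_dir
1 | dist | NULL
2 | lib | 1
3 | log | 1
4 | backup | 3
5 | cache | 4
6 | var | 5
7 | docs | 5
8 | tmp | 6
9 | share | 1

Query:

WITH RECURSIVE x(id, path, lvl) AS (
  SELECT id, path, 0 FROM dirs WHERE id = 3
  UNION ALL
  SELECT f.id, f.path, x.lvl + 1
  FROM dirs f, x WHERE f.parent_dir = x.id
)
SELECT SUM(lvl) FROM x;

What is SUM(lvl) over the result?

Base: id=3 (log) at lvl 0.
Iteration 1: rows with parent_dir in {3} -> backup (id 4, lvl 1).
Iteration 2: rows with parent_dir in {4} -> cache (id 5, lvl 2).
Iteration 3: rows with parent_dir in {5} -> var (id 6, lvl 3), docs (id 7, lvl 3).
Iteration 4: rows with parent_dir in {6,7} -> tmp (id 8, lvl 4).
Iteration 5: no rows with parent_dir in {8}; recursion stops.
SUM(lvl) = 0 + 1 + 2 + 3 + 3 + 4 = 13.

13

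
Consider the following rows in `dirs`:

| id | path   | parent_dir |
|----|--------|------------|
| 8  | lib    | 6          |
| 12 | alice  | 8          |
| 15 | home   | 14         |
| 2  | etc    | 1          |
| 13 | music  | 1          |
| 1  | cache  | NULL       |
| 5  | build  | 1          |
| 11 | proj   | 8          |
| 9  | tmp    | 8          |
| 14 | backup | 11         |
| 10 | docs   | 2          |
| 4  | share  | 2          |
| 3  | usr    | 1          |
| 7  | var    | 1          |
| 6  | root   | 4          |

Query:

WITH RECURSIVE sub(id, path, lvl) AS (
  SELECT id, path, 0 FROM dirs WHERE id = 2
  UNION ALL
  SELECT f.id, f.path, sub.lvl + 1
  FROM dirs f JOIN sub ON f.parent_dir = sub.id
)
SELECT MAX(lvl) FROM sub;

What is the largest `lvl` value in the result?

Base: id=2 (etc) at lvl 0.
Iteration 1: rows with parent_dir in {2} -> share (id 4, lvl 1), docs (id 10, lvl 1).
Iteration 2: rows with parent_dir in {4,10} -> root (id 6, lvl 2).
Iteration 3: rows with parent_dir in {6} -> lib (id 8, lvl 3).
Iteration 4: rows with parent_dir in {8} -> tmp (id 9, lvl 4), proj (id 11, lvl 4), alice (id 12, lvl 4).
Iteration 5: rows with parent_dir in {9,11,12} -> backup (id 14, lvl 5).
Iteration 6: rows with parent_dir in {14} -> home (id 15, lvl 6).
Iteration 7: no rows with parent_dir in {15}; recursion stops.
lvl values: 0, 1, 1, 2, 3, 4, 4, 4, 5, 6; the maximum is 6.

6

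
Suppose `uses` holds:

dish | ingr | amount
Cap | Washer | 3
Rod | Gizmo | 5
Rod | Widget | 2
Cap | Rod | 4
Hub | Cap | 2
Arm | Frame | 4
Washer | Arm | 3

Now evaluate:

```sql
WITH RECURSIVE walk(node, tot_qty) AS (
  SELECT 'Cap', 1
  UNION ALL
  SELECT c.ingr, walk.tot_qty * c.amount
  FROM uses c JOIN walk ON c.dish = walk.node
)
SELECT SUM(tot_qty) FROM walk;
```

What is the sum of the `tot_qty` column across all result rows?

81

Base: (Cap, tot_qty=1).
Iteration 1: components of {Cap} -> Rod = 1*4 = 4, Washer = 1*3 = 3.
Iteration 2: components of {Rod,Washer} -> Arm = 3*3 = 9, Gizmo = 4*5 = 20, Widget = 4*2 = 8.
Iteration 3: components of {Arm,Gizmo,Widget} -> Frame = 9*4 = 36.
Iteration 4: no further components; recursion stops.
SUM(tot_qty) = 1 + 3 + 4 + 9 + 20 + 8 + 36 = 81.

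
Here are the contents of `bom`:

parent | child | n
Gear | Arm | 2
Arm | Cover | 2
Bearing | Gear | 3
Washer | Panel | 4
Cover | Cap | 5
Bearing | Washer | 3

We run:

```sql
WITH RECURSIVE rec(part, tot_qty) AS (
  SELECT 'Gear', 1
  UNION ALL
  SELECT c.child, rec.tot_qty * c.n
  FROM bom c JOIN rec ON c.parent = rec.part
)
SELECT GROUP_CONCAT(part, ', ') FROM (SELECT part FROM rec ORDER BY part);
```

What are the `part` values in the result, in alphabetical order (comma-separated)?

Base: (Gear, tot_qty=1).
Iteration 1: components of {Gear} -> Arm = 1*2 = 2.
Iteration 2: components of {Arm} -> Cover = 2*2 = 4.
Iteration 3: components of {Cover} -> Cap = 4*5 = 20.
Iteration 4: no further components; recursion stops.

Arm, Cap, Cover, Gear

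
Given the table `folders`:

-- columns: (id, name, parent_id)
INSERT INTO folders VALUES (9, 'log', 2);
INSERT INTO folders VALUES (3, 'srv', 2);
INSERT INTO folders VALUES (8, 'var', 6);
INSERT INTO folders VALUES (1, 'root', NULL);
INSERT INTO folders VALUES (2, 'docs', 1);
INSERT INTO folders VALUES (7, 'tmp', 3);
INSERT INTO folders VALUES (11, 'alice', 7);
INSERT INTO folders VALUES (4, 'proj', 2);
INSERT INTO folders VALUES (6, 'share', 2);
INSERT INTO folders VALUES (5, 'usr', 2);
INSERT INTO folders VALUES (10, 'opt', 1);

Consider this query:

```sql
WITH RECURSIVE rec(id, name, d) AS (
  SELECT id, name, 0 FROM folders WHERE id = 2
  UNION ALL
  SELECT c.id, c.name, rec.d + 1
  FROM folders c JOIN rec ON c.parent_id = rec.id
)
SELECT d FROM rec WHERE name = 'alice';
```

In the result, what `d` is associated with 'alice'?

Base: id=2 (docs) at d 0.
Iteration 1: rows with parent_id in {2} -> srv (id 3, d 1), proj (id 4, d 1), usr (id 5, d 1), share (id 6, d 1), log (id 9, d 1).
Iteration 2: rows with parent_id in {3,4,5,6,9} -> tmp (id 7, d 2), var (id 8, d 2).
Iteration 3: rows with parent_id in {7,8} -> alice (id 11, d 3).
Iteration 4: no rows with parent_id in {11}; recursion stops.

3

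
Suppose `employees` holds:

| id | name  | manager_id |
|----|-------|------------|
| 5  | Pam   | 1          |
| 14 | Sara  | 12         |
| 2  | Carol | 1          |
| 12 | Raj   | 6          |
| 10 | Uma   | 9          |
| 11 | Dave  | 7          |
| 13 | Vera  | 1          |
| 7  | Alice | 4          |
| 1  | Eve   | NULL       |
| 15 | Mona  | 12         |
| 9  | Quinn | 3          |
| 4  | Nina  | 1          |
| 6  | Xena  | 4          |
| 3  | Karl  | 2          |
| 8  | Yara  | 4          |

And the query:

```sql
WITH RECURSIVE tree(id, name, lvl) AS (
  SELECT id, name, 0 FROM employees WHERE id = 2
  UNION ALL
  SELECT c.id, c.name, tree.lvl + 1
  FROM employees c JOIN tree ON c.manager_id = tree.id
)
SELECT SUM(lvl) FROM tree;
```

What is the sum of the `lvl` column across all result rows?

6

Base: id=2 (Carol) at lvl 0.
Iteration 1: rows with manager_id in {2} -> Karl (id 3, lvl 1).
Iteration 2: rows with manager_id in {3} -> Quinn (id 9, lvl 2).
Iteration 3: rows with manager_id in {9} -> Uma (id 10, lvl 3).
Iteration 4: no rows with manager_id in {10}; recursion stops.
SUM(lvl) = 0 + 1 + 2 + 3 = 6.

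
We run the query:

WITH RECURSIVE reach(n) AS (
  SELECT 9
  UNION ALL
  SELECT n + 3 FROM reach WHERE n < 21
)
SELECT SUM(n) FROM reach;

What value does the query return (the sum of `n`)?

75

Base: n=9.
Iteration 1: 9 < 21 holds -> n = 9 + 3 = 12.
Iteration 2: 12 < 21 holds -> n = 12 + 3 = 15.
Iteration 3: 15 < 21 holds -> n = 15 + 3 = 18.
Iteration 4: 18 < 21 holds -> n = 18 + 3 = 21.
Iteration 5: 21 < 21 fails; recursion stops.
SUM(n) = 9 + 12 + 15 + 18 + 21 = 75.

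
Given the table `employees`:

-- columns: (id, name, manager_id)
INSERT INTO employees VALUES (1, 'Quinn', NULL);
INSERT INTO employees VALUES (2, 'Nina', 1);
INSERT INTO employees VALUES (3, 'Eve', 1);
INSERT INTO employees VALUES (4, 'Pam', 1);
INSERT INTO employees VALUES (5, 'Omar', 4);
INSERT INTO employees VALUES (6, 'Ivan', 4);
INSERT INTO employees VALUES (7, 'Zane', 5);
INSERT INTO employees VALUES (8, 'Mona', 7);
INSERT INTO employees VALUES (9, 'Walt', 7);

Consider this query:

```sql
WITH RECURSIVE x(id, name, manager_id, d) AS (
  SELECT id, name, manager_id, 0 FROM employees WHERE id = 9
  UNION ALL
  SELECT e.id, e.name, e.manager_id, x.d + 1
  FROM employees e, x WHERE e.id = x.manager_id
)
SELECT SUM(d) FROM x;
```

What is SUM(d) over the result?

10

Base: id=9 (Walt), manager_id=7, d 0.
Iteration 1: join on id=7 -> Zane (id 7, manager_id=5, d 1).
Iteration 2: join on id=5 -> Omar (id 5, manager_id=4, d 2).
Iteration 3: join on id=4 -> Pam (id 4, manager_id=1, d 3).
Iteration 4: join on id=1 -> Quinn (id 1, manager_id=NULL, d 4).
Iteration 5: manager_id is NULL; no match; recursion stops.
SUM(d) = 0 + 1 + 2 + 3 + 4 = 10.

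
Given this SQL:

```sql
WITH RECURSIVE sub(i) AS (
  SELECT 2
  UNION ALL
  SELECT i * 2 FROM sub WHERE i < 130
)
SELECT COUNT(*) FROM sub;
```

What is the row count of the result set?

Base: i=2.
Iteration 1: 2 < 130 holds -> i = 2 * 2 = 4.
Iteration 2: 4 < 130 holds -> i = 4 * 2 = 8.
Iteration 3: 8 < 130 holds -> i = 8 * 2 = 16.
Iteration 4: 16 < 130 holds -> i = 16 * 2 = 32.
Iteration 5: 32 < 130 holds -> i = 32 * 2 = 64.
Iteration 6: 64 < 130 holds -> i = 64 * 2 = 128.
Iteration 7: 128 < 130 holds -> i = 128 * 2 = 256.
Iteration 8: 256 < 130 fails; recursion stops.
Total rows emitted: 8.

8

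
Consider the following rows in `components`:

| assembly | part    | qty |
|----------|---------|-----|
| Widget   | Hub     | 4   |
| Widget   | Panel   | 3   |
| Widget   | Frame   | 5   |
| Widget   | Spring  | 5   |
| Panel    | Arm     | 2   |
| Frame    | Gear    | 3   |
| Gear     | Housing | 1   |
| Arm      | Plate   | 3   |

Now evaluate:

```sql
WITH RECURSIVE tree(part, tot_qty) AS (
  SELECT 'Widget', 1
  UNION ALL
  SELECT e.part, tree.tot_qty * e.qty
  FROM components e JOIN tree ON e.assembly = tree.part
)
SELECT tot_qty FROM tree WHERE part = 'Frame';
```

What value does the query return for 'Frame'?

Base: (Widget, tot_qty=1).
Iteration 1: components of {Widget} -> Frame = 1*5 = 5, Hub = 1*4 = 4, Panel = 1*3 = 3, Spring = 1*5 = 5.
Iteration 2: components of {Frame,Hub,Panel,Spring} -> Arm = 3*2 = 6, Gear = 5*3 = 15.
Iteration 3: components of {Arm,Gear} -> Housing = 15*1 = 15, Plate = 6*3 = 18.
Iteration 4: no further components; recursion stops.

5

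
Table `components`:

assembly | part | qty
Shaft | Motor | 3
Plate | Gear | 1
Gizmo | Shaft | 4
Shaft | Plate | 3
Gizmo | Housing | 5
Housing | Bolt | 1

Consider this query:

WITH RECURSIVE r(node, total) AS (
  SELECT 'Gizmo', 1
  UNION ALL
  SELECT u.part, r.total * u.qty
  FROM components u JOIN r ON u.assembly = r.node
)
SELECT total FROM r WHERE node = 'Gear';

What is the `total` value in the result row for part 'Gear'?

Base: (Gizmo, total=1).
Iteration 1: components of {Gizmo} -> Housing = 1*5 = 5, Shaft = 1*4 = 4.
Iteration 2: components of {Housing,Shaft} -> Bolt = 5*1 = 5, Motor = 4*3 = 12, Plate = 4*3 = 12.
Iteration 3: components of {Bolt,Motor,Plate} -> Gear = 12*1 = 12.
Iteration 4: no further components; recursion stops.

12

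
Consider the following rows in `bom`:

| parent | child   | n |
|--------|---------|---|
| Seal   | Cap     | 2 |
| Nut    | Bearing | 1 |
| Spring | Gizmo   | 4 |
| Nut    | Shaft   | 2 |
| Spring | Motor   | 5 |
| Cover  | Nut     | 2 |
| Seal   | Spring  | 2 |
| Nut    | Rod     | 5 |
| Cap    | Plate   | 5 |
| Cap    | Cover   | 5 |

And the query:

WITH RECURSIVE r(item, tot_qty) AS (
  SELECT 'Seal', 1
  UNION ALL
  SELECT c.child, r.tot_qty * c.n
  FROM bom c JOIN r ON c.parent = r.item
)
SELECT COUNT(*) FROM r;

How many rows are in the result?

Base: (Seal, tot_qty=1).
Iteration 1: components of {Seal} -> Cap = 1*2 = 2, Spring = 1*2 = 2.
Iteration 2: components of {Cap,Spring} -> Cover = 2*5 = 10, Gizmo = 2*4 = 8, Motor = 2*5 = 10, Plate = 2*5 = 10.
Iteration 3: components of {Cover,Gizmo,Motor,Plate} -> Nut = 10*2 = 20.
Iteration 4: components of {Nut} -> Bearing = 20*1 = 20, Rod = 20*5 = 100, Shaft = 20*2 = 40.
Iteration 5: no further components; recursion stops.
Total rows emitted: 11.

11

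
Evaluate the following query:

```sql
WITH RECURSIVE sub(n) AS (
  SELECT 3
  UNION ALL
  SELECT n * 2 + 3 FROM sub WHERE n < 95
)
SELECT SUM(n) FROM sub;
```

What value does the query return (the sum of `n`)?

Base: n=3.
Iteration 1: 3 < 95 holds -> n = 3 * 2 + 3 = 9.
Iteration 2: 9 < 95 holds -> n = 9 * 2 + 3 = 21.
Iteration 3: 21 < 95 holds -> n = 21 * 2 + 3 = 45.
Iteration 4: 45 < 95 holds -> n = 45 * 2 + 3 = 93.
Iteration 5: 93 < 95 holds -> n = 93 * 2 + 3 = 189.
Iteration 6: 189 < 95 fails; recursion stops.
SUM(n) = 3 + 9 + 21 + 45 + 93 + 189 = 360.

360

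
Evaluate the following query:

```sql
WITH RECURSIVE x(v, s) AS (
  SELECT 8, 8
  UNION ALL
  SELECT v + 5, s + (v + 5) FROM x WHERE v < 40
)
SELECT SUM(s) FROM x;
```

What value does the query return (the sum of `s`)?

708

Base: v=8, s=8.
Iteration 1: 8 < 40 holds -> v = 8 + 5 = 13, s = 8 + 13 = 21.
Iteration 2: 13 < 40 holds -> v = 13 + 5 = 18, s = 21 + 18 = 39.
Iteration 3: 18 < 40 holds -> v = 18 + 5 = 23, s = 39 + 23 = 62.
Iteration 4: 23 < 40 holds -> v = 23 + 5 = 28, s = 62 + 28 = 90.
Iteration 5: 28 < 40 holds -> v = 28 + 5 = 33, s = 90 + 33 = 123.
Iteration 6: 33 < 40 holds -> v = 33 + 5 = 38, s = 123 + 38 = 161.
Iteration 7: 38 < 40 holds -> v = 38 + 5 = 43, s = 161 + 43 = 204.
Iteration 8: 43 < 40 fails; recursion stops.
SUM(s) = 8 + 21 + 39 + 62 + 90 + 123 + 161 + 204 = 708.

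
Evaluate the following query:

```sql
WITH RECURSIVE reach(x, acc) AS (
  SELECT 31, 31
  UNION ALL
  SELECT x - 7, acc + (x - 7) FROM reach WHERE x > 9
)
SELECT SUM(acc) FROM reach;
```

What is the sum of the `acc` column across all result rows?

325

Base: x=31, acc=31.
Iteration 1: 31 > 9 holds -> x = 31 - 7 = 24, acc = 31 + 24 = 55.
Iteration 2: 24 > 9 holds -> x = 24 - 7 = 17, acc = 55 + 17 = 72.
Iteration 3: 17 > 9 holds -> x = 17 - 7 = 10, acc = 72 + 10 = 82.
Iteration 4: 10 > 9 holds -> x = 10 - 7 = 3, acc = 82 + 3 = 85.
Iteration 5: 3 > 9 fails; recursion stops.
SUM(acc) = 31 + 55 + 72 + 82 + 85 = 325.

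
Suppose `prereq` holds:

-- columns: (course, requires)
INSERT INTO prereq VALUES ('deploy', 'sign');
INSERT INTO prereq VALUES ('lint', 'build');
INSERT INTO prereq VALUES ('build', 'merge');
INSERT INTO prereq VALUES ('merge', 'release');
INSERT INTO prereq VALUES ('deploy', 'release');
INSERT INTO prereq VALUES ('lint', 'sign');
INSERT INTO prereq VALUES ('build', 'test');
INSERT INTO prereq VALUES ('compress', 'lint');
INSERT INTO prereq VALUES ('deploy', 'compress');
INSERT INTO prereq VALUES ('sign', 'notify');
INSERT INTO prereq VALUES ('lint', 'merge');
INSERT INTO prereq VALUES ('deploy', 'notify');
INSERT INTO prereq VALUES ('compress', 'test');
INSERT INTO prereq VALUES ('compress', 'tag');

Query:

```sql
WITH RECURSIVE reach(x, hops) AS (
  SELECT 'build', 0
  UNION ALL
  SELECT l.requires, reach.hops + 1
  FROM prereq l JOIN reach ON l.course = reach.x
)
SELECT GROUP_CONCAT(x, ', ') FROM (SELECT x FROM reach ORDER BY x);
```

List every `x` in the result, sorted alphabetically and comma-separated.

build, merge, release, test

Base: (build, hops=0).
Iteration 1: edges from {build} -> (merge, hops=1), (test, hops=1).
Iteration 2: edges from {merge,test} -> (release, hops=2).
Iteration 3: no outgoing edges from {release}; recursion stops.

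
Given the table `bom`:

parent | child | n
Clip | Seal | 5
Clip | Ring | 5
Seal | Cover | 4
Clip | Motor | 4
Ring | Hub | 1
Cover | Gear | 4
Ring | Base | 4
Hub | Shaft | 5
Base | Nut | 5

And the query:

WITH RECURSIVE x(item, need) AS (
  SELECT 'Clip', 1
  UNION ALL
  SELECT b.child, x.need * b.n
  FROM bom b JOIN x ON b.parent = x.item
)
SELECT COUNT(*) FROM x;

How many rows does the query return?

Base: (Clip, need=1).
Iteration 1: components of {Clip} -> Motor = 1*4 = 4, Ring = 1*5 = 5, Seal = 1*5 = 5.
Iteration 2: components of {Motor,Ring,Seal} -> Base = 5*4 = 20, Cover = 5*4 = 20, Hub = 5*1 = 5.
Iteration 3: components of {Base,Cover,Hub} -> Gear = 20*4 = 80, Nut = 20*5 = 100, Shaft = 5*5 = 25.
Iteration 4: no further components; recursion stops.
Total rows emitted: 10.

10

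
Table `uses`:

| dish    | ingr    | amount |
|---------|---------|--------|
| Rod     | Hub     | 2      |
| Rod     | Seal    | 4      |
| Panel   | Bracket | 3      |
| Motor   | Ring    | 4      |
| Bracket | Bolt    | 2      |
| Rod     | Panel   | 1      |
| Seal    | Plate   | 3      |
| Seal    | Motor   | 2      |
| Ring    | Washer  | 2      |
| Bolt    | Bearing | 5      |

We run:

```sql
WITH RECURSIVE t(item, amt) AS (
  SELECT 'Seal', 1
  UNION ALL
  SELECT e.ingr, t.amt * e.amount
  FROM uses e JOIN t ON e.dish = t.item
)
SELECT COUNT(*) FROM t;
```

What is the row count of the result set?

Base: (Seal, amt=1).
Iteration 1: components of {Seal} -> Motor = 1*2 = 2, Plate = 1*3 = 3.
Iteration 2: components of {Motor,Plate} -> Ring = 2*4 = 8.
Iteration 3: components of {Ring} -> Washer = 8*2 = 16.
Iteration 4: no further components; recursion stops.
Total rows emitted: 5.

5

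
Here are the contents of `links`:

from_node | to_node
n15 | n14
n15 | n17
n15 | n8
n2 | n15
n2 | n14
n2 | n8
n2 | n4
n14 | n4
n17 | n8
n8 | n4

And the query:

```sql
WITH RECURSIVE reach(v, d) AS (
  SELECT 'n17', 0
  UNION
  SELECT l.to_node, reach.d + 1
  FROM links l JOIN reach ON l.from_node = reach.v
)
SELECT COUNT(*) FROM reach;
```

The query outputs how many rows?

3

Base: (n17, d=0).
Iteration 1: edges from {n17} -> (n8, d=1).
Iteration 2: edges from {n8} -> (n4, d=2).
Iteration 3: no outgoing edges from {n4}; recursion stops.
Total rows emitted: 3.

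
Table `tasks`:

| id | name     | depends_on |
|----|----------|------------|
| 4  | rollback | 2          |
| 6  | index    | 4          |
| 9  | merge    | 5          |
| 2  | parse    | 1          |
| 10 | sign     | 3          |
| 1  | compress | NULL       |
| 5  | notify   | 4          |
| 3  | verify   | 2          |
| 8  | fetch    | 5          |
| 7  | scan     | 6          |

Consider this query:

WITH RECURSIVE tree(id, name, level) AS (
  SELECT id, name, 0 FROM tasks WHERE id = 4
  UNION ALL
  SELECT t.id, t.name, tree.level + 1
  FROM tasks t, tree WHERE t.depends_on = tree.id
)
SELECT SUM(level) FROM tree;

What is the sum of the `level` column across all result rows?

8

Base: id=4 (rollback) at level 0.
Iteration 1: rows with depends_on in {4} -> notify (id 5, level 1), index (id 6, level 1).
Iteration 2: rows with depends_on in {5,6} -> scan (id 7, level 2), fetch (id 8, level 2), merge (id 9, level 2).
Iteration 3: no rows with depends_on in {7,8,9}; recursion stops.
SUM(level) = 0 + 1 + 1 + 2 + 2 + 2 = 8.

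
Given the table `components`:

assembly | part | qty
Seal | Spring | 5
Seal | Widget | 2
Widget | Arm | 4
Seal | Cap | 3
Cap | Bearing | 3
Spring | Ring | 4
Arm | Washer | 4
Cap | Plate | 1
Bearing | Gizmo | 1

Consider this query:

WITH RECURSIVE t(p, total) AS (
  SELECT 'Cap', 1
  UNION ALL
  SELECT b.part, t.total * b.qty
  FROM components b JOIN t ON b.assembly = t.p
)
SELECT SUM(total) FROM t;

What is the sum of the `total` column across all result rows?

Base: (Cap, total=1).
Iteration 1: components of {Cap} -> Bearing = 1*3 = 3, Plate = 1*1 = 1.
Iteration 2: components of {Bearing,Plate} -> Gizmo = 3*1 = 3.
Iteration 3: no further components; recursion stops.
SUM(total) = 1 + 3 + 1 + 3 = 8.

8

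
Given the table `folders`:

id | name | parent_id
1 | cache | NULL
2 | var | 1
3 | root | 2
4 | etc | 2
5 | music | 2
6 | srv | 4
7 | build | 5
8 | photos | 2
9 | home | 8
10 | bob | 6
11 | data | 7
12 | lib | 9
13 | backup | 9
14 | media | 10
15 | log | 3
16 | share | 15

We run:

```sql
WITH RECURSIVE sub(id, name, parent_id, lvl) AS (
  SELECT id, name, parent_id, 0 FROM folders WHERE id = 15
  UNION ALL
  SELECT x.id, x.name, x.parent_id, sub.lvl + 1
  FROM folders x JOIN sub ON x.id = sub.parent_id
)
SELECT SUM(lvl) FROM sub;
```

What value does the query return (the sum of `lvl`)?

6

Base: id=15 (log), parent_id=3, lvl 0.
Iteration 1: join on id=3 -> root (id 3, parent_id=2, lvl 1).
Iteration 2: join on id=2 -> var (id 2, parent_id=1, lvl 2).
Iteration 3: join on id=1 -> cache (id 1, parent_id=NULL, lvl 3).
Iteration 4: parent_id is NULL; no match; recursion stops.
SUM(lvl) = 0 + 1 + 2 + 3 = 6.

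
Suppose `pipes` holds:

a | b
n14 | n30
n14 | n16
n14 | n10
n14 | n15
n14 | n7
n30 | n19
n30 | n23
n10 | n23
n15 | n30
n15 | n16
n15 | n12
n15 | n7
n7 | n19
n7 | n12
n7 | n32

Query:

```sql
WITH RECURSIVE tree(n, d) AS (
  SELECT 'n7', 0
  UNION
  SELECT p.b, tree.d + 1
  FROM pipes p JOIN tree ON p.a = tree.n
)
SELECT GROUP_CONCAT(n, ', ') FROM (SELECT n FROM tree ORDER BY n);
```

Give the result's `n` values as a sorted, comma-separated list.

Base: (n7, d=0).
Iteration 1: edges from {n7} -> (n12, d=1), (n19, d=1), (n32, d=1).
Iteration 2: no outgoing edges from {n12,n19,n32}; recursion stops.

n12, n19, n32, n7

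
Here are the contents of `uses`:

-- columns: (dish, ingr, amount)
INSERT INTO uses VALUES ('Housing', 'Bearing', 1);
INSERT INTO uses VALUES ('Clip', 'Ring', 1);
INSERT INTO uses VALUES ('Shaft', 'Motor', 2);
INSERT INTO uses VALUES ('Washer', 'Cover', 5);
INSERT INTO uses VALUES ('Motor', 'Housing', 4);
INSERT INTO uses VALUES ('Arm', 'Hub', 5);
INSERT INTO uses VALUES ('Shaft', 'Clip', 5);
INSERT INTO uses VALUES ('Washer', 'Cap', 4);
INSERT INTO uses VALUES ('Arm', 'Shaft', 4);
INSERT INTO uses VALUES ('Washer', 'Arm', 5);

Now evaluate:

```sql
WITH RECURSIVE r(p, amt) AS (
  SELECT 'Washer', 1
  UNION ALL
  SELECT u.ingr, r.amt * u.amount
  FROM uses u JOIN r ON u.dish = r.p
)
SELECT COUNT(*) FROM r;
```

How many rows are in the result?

Base: (Washer, amt=1).
Iteration 1: components of {Washer} -> Arm = 1*5 = 5, Cap = 1*4 = 4, Cover = 1*5 = 5.
Iteration 2: components of {Arm,Cap,Cover} -> Hub = 5*5 = 25, Shaft = 5*4 = 20.
Iteration 3: components of {Hub,Shaft} -> Clip = 20*5 = 100, Motor = 20*2 = 40.
Iteration 4: components of {Clip,Motor} -> Housing = 40*4 = 160, Ring = 100*1 = 100.
Iteration 5: components of {Housing,Ring} -> Bearing = 160*1 = 160.
Iteration 6: no further components; recursion stops.
Total rows emitted: 11.

11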